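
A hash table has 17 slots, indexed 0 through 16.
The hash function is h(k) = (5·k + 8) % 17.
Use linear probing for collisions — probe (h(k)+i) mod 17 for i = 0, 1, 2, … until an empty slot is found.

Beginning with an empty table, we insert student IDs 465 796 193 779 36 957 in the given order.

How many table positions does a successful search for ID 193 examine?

Insert 465: h=4, slot 4 empty => index 4.
Insert 796: h=10, slot 10 empty => index 10.
Insert 193: h=4, slot 4 occupied => index 5.
Insert 779: h=10, slot 10 occupied => index 11.
Insert 36: h=1, slot 1 empty => index 1.
Insert 957: h=16, slot 16 empty => index 16.
Table: [-, 36, -, -, 465, 193, -, -, -, -, 796, 779, -, -, -, -, 957]
Lookup 193: h=4, probe 4,5 → found at 5.

2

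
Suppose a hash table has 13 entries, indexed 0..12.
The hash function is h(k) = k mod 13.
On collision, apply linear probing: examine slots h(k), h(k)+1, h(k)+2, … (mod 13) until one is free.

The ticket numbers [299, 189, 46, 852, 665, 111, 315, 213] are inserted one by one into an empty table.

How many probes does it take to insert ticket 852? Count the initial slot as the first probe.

3

Insert 299: h=0, slot 0 empty -> index 0.
Insert 189: h=7, slot 7 empty -> index 7.
Insert 46: h=7, slot 7 occupied -> index 8.
Insert 852: h=7, slots 7,8 occupied -> index 9.
Insert 665: h=2, slot 2 empty -> index 2.
Insert 111: h=7, slots 7,8,9 occupied -> index 10.
Insert 315: h=3, slot 3 empty -> index 3.
Insert 213: h=5, slot 5 empty -> index 5.
Table: [299, —, 665, 315, —, 213, —, 189, 46, 852, 111, —, —]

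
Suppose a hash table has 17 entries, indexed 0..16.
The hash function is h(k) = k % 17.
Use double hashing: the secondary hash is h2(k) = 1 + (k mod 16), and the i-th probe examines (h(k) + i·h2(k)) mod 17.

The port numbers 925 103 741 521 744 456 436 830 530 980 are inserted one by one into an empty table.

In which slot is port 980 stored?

925: h=7 => slot 7
103: h=1 => slot 1
741: h=10 => slot 10
521: h=11 => slot 11
744: h=13 => slot 13
456: h=14 => slot 14
436: h=11, h2=5, probe 11,16 => slot 16
830: h=14, h2=15, probe 14,12 => slot 12
530: h=3 => slot 3
980: h=11, h2=5, probe 11,16,4 => slot 4
Table: [-, 103, -, 530, 980, -, -, 925, -, -, 741, 521, 830, 744, 456, -, 436]

4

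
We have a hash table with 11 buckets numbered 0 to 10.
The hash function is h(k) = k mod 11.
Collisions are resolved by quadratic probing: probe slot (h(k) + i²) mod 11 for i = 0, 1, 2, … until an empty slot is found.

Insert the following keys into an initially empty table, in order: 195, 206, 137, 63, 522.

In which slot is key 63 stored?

1

Insert 195: h=8, slot 8 empty → index 8.
Insert 206: h=8, slot 8 occupied → index 9.
Insert 137: h=5, slot 5 empty → index 5.
Insert 63: h=8, slots 8,9 occupied → index 1.
Insert 522: h=5, slot 5 occupied → index 6.
Table: [_, 63, _, _, _, 137, 522, _, 195, 206, _]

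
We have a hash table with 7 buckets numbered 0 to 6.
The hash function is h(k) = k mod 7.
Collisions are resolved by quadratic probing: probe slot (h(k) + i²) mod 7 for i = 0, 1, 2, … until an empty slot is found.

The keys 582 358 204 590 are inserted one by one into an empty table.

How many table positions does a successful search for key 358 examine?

2

Insert 582: h=1, slot 1 empty => index 1.
Insert 358: h=1, slot 1 occupied => index 2.
Insert 204: h=1, slots 1,2 occupied => index 5.
Insert 590: h=2, slot 2 occupied => index 3.
Table: [_, 582, 358, 590, _, 204, _]
Lookup 358: h=1, probe 1,2 → found at 2.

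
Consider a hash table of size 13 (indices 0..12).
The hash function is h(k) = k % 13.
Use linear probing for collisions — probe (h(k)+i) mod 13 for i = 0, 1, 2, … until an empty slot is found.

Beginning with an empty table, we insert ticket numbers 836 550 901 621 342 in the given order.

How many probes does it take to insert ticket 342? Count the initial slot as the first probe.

4

836 hashes to 4; slot 4 is free → place at 4.
550 hashes to 4; 4 taken → place at 5.
901 hashes to 4; 4,5 taken → place at 6.
621 hashes to 10; slot 10 is free → place at 10.
342 hashes to 4; 4,5,6 taken → place at 7.
Table: [_, _, _, _, 836, 550, 901, 342, _, _, 621, _, _]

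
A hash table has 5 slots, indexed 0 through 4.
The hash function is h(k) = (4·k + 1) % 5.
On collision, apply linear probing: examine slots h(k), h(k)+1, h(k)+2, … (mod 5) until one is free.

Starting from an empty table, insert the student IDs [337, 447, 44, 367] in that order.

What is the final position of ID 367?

1

337 hashes to 4; slot 4 is free -> place at 4.
447 hashes to 4; 4 taken -> place at 0.
44 hashes to 2; slot 2 is free -> place at 2.
367 hashes to 4; 4,0 taken -> place at 1.
Table: [447, 367, 44, ., 337]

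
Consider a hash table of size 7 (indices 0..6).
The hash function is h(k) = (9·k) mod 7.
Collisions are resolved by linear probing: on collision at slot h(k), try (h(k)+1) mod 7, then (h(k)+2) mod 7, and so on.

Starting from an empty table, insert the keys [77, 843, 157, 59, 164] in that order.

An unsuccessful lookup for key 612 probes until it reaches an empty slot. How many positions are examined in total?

6

77: h=0 → slot 0
843: h=6 → slot 6
157: h=6, probe 6,0,1 → slot 1
59: h=6, probe 6,0,1,2 → slot 2
164: h=6, probe 6,0,1,2,3 → slot 3
Table: [77, 157, 59, 164, ∅, ∅, 843]
Lookup 612: h=6, probe 6,0,1,2,3,4 → slot 4 empty, not found.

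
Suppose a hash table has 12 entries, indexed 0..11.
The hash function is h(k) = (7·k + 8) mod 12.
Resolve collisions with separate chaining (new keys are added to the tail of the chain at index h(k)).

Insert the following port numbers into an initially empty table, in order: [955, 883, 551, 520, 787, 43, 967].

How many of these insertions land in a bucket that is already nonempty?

955 → bucket 9
883 → bucket 9 (collision)
551 → bucket 1
520 → bucket 0
787 → bucket 9 (collision)
43 → bucket 9 (collision)
967 → bucket 9 (collision)
Final buckets:
0: 520
1: 551
2: _
3: _
4: _
5: _
6: _
7: _
8: _
9: 955 -> 883 -> 787 -> 43 -> 967
10: _
11: _

4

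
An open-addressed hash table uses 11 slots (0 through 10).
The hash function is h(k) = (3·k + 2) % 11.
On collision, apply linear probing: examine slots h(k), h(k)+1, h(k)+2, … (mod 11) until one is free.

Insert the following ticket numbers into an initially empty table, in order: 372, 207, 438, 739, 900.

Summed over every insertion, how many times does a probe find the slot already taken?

372: h=7 => slot 7
207: h=7, probe 7,8 => slot 8
438: h=7, probe 7,8,9 => slot 9
739: h=8, probe 8,9,10 => slot 10
900: h=7, probe 7,8,9,10,0 => slot 0
Table: [900, ∅, ∅, ∅, ∅, ∅, ∅, 372, 207, 438, 739]

9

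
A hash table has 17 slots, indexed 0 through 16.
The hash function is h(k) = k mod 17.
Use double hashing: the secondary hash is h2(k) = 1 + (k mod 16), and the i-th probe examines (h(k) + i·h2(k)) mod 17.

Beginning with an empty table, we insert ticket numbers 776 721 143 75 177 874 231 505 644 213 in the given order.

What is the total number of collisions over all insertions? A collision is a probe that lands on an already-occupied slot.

Insert 776: h=11, slot 11 empty => index 11.
Insert 721: h=7, slot 7 empty => index 7.
Insert 143: h=7, h2=16, slot 7 occupied => index 6.
Insert 75: h=7, h2=12, slot 7 occupied => index 2.
Insert 177: h=7, h2=2, slot 7 occupied => index 9.
Insert 874: h=7, h2=11, slot 7 occupied => index 1.
Insert 231: h=10, slot 10 empty => index 10.
Insert 505: h=12, slot 12 empty => index 12.
Insert 644: h=15, slot 15 empty => index 15.
Insert 213: h=9, h2=6, slots 9,15 occupied => index 4.
Table: [-, 874, 75, -, 213, -, 143, 721, -, 177, 231, 776, 505, -, -, 644, -]

6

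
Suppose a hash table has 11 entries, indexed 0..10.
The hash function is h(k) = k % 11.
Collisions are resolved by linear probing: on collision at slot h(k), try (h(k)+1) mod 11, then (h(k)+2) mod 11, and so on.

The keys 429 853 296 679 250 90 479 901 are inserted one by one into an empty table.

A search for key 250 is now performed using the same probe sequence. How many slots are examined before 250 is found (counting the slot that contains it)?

429: h=0 -> slot 0
853: h=6 -> slot 6
296: h=10 -> slot 10
679: h=8 -> slot 8
250: h=8, probe 8,9 -> slot 9
90: h=2 -> slot 2
479: h=6, probe 6,7 -> slot 7
901: h=10, probe 10,0,1 -> slot 1
Table: [429, 901, 90, _, _, _, 853, 479, 679, 250, 296]
Lookup 250: h=8, probe 8,9 → found at 9.

2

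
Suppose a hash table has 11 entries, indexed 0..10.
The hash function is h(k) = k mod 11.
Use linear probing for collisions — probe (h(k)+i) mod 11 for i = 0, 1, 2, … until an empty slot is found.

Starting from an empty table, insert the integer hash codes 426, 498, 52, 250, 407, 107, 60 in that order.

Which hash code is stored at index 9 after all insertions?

52

426: h=8 => slot 8
498: h=3 => slot 3
52: h=8, probe 8,9 => slot 9
250: h=8, probe 8,9,10 => slot 10
407: h=0 => slot 0
107: h=8, probe 8,9,10,0,1 => slot 1
60: h=5 => slot 5
Table: [407, 107, _, 498, _, 60, _, _, 426, 52, 250]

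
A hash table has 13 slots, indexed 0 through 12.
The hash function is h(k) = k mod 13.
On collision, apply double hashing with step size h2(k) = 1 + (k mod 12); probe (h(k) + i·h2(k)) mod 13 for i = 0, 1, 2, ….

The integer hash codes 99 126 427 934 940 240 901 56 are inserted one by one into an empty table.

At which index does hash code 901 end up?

99: h=8 => slot 8
126: h=9 => slot 9
427: h=11 => slot 11
934: h=11, h2=11, probe 11,9,7 => slot 7
940: h=4 => slot 4
240: h=6 => slot 6
901: h=4, h2=2, probe 4,6,8,10 => slot 10
56: h=4, h2=9, probe 4,0 => slot 0
Table: [56, _, _, _, 940, _, 240, 934, 99, 126, 901, 427, _]

10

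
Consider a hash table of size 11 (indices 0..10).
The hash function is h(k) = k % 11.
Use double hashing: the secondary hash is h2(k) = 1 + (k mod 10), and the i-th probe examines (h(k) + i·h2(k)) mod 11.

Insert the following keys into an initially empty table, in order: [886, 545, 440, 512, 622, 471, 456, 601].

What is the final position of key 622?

Insert 886: h=6, slot 6 empty → index 6.
Insert 545: h=6, h2=6, slot 6 occupied → index 1.
Insert 440: h=0, slot 0 empty → index 0.
Insert 512: h=6, h2=3, slot 6 occupied → index 9.
Insert 622: h=6, h2=3, slots 6,9,1 occupied → index 4.
Insert 471: h=9, h2=2, slots 9,0 occupied → index 2.
Insert 456: h=5, slot 5 empty → index 5.
Insert 601: h=7, slot 7 empty → index 7.
Table: [440, 545, 471, -, 622, 456, 886, 601, -, 512, -]

4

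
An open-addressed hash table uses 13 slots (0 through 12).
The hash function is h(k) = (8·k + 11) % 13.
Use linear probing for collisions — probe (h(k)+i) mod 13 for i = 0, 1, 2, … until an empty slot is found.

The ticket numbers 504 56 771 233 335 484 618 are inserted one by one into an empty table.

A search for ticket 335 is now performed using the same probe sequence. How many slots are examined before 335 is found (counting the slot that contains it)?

504: h=0 => slot 0
56: h=4 => slot 4
771: h=4, probe 4,5 => slot 5
233: h=3 => slot 3
335: h=0, probe 0,1 => slot 1
484: h=9 => slot 9
618: h=2 => slot 2
Table: [504, 335, 618, 233, 56, 771, —, —, —, 484, —, —, —]
Lookup 335: h=0, probe 0,1 → found at 1.

2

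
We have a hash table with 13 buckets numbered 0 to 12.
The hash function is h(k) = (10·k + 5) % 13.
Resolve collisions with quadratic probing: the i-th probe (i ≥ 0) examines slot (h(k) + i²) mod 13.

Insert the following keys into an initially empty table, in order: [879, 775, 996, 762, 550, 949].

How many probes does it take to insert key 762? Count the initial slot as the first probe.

879 hashes to 7; slot 7 is free -> place at 7.
775 hashes to 7; 7 taken -> place at 8.
996 hashes to 7; 7,8 taken -> place at 11.
762 hashes to 7; 7,8,11 taken -> place at 3.
550 hashes to 6; slot 6 is free -> place at 6.
949 hashes to 5; slot 5 is free -> place at 5.
Table: [—, —, —, 762, —, 949, 550, 879, 775, —, —, 996, —]

4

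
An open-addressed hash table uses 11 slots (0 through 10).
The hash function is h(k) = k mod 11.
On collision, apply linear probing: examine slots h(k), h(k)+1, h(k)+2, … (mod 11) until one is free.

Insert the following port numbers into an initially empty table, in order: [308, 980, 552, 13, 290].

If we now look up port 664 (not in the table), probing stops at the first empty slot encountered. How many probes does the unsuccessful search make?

2

Insert 308: h=0, slot 0 empty → index 0.
Insert 980: h=1, slot 1 empty → index 1.
Insert 552: h=2, slot 2 empty → index 2.
Insert 13: h=2, slot 2 occupied → index 3.
Insert 290: h=4, slot 4 empty → index 4.
Table: [308, 980, 552, 13, 290, ., ., ., ., ., .]
Lookup 664: h=4, probe 4,5 → slot 5 empty, not found.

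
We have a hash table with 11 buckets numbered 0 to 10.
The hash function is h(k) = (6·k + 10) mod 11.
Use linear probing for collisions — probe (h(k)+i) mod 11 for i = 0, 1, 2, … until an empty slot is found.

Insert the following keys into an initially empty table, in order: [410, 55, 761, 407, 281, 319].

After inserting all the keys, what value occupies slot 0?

410 hashes to 6; slot 6 is free → place at 6.
55 hashes to 10; slot 10 is free → place at 10.
761 hashes to 0; slot 0 is free → place at 0.
407 hashes to 10; 10,0 taken → place at 1.
281 hashes to 2; slot 2 is free → place at 2.
319 hashes to 10; 10,0,1,2 taken → place at 3.
Table: [761, 407, 281, 319, ., ., 410, ., ., ., 55]

761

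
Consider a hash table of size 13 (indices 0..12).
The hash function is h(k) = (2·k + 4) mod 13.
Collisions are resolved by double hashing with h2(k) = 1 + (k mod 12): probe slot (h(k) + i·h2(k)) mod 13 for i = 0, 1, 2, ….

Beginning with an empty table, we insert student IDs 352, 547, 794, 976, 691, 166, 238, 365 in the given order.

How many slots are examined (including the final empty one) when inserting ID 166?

Insert 352: h=6, slot 6 empty → index 6.
Insert 547: h=6, h2=8, slot 6 occupied → index 1.
Insert 794: h=6, h2=3, slot 6 occupied → index 9.
Insert 976: h=6, h2=5, slot 6 occupied → index 11.
Insert 691: h=8, slot 8 empty → index 8.
Insert 166: h=11, h2=11, slots 11,9 occupied → index 7.
Insert 238: h=12, slot 12 empty → index 12.
Insert 365: h=6, h2=6, slots 6,12 occupied → index 5.
Table: [-, 547, -, -, -, 365, 352, 166, 691, 794, -, 976, 238]

3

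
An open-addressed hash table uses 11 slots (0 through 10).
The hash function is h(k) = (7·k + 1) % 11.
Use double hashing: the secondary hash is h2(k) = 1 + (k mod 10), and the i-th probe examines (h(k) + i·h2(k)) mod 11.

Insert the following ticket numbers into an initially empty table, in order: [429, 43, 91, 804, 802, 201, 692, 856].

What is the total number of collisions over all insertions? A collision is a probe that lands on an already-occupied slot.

8

Insert 429: h=1, slot 1 empty → index 1.
Insert 43: h=5, slot 5 empty → index 5.
Insert 91: h=0, slot 0 empty → index 0.
Insert 804: h=8, slot 8 empty → index 8.
Insert 802: h=5, h2=3, slots 5,8,0 occupied → index 3.
Insert 201: h=0, h2=2, slot 0 occupied → index 2.
Insert 692: h=5, h2=3, slots 5,8,0,3 occupied → index 6.
Insert 856: h=9, slot 9 empty → index 9.
Table: [91, 429, 201, 802, _, 43, 692, _, 804, 856, _]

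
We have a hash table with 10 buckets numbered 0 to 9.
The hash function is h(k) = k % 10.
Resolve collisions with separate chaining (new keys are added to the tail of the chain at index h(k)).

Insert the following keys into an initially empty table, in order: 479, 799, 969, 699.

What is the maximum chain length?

4

479 -> bucket 9
799 -> bucket 9 (collision)
969 -> bucket 9 (collision)
699 -> bucket 9 (collision)
Final buckets:
0: .
1: .
2: .
3: .
4: .
5: .
6: .
7: .
8: .
9: 479 -> 799 -> 969 -> 699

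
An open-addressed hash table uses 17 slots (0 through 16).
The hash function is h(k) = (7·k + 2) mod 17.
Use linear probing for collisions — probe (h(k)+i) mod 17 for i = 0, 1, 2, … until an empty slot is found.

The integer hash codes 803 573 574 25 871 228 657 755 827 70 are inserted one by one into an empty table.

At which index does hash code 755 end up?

2

803 hashes to 13; slot 13 is free -> place at 13.
573 hashes to 1; slot 1 is free -> place at 1.
574 hashes to 8; slot 8 is free -> place at 8.
25 hashes to 7; slot 7 is free -> place at 7.
871 hashes to 13; 13 taken -> place at 14.
228 hashes to 0; slot 0 is free -> place at 0.
657 hashes to 11; slot 11 is free -> place at 11.
755 hashes to 0; 0,1 taken -> place at 2.
827 hashes to 11; 11 taken -> place at 12.
70 hashes to 16; slot 16 is free -> place at 16.
Table: [228, 573, 755, ∅, ∅, ∅, ∅, 25, 574, ∅, ∅, 657, 827, 803, 871, ∅, 70]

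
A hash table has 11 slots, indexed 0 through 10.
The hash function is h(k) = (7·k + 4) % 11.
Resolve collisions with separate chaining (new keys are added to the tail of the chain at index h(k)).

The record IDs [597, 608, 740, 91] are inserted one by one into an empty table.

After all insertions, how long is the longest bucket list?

4

597 → bucket 3
608 → bucket 3 (collision)
740 → bucket 3 (collision)
91 → bucket 3 (collision)
Final buckets:
0: .
1: .
2: .
3: 597 -> 608 -> 740 -> 91
4: .
5: .
6: .
7: .
8: .
9: .
10: .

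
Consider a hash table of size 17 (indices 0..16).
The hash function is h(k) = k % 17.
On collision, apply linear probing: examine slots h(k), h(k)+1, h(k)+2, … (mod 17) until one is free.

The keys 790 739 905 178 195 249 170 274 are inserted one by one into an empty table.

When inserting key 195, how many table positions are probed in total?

4

790: h=8 => slot 8
739: h=8, probe 8,9 => slot 9
905: h=4 => slot 4
178: h=8, probe 8,9,10 => slot 10
195: h=8, probe 8,9,10,11 => slot 11
249: h=11, probe 11,12 => slot 12
170: h=0 => slot 0
274: h=2 => slot 2
Table: [170, —, 274, —, 905, —, —, —, 790, 739, 178, 195, 249, —, —, —, —]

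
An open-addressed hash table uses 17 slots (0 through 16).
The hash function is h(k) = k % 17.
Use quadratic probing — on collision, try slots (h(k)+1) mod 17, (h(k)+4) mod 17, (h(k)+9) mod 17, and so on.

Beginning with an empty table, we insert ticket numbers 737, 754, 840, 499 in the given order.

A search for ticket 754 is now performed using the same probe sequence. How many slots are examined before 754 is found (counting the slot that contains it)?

737 hashes to 6; slot 6 is free -> place at 6.
754 hashes to 6; 6 taken -> place at 7.
840 hashes to 7; 7 taken -> place at 8.
499 hashes to 6; 6,7 taken -> place at 10.
Table: [—, —, —, —, —, —, 737, 754, 840, —, 499, —, —, —, —, —, —]
Lookup 754: h=6, probe 6,7 → found at 7.

2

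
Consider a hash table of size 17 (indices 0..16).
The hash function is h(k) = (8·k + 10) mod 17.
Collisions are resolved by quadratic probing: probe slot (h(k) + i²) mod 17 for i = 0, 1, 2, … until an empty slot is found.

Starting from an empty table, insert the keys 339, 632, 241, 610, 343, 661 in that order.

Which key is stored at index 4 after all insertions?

339: h=2 -> slot 2
632: h=0 -> slot 0
241: h=0, probe 0,1 -> slot 1
610: h=11 -> slot 11
343: h=0, probe 0,1,4 -> slot 4
661: h=11, probe 11,12 -> slot 12
Table: [632, 241, 339, ., 343, ., ., ., ., ., ., 610, 661, ., ., ., .]

343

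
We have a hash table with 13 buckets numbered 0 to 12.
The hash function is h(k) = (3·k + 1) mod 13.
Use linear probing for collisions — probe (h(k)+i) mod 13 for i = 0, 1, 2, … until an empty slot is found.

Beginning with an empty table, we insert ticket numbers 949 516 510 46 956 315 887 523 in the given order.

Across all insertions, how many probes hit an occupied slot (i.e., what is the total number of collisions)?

949: h=1 => slot 1
516: h=2 => slot 2
510: h=10 => slot 10
46: h=9 => slot 9
956: h=9, probe 9,10,11 => slot 11
315: h=10, probe 10,11,12 => slot 12
887: h=10, probe 10,11,12,0 => slot 0
523: h=10, probe 10,11,12,0,1,2,3 => slot 3
Table: [887, 949, 516, 523, ., ., ., ., ., 46, 510, 956, 315]

13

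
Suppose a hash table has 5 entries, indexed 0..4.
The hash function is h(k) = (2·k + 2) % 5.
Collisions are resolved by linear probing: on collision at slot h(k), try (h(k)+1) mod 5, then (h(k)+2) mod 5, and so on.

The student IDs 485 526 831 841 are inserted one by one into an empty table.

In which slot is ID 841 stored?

485: h=2 → slot 2
526: h=4 → slot 4
831: h=4, probe 4,0 → slot 0
841: h=4, probe 4,0,1 → slot 1
Table: [831, 841, 485, _, 526]

1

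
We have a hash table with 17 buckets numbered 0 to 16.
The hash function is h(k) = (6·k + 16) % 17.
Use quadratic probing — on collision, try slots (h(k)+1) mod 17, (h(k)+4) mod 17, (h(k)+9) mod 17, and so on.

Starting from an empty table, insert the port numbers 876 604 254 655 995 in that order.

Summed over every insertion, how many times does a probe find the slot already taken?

6

876 hashes to 2; slot 2 is free => place at 2.
604 hashes to 2; 2 taken => place at 3.
254 hashes to 10; slot 10 is free => place at 10.
655 hashes to 2; 2,3 taken => place at 6.
995 hashes to 2; 2,3,6 taken => place at 11.
Table: [_, _, 876, 604, _, _, 655, _, _, _, 254, 995, _, _, _, _, _]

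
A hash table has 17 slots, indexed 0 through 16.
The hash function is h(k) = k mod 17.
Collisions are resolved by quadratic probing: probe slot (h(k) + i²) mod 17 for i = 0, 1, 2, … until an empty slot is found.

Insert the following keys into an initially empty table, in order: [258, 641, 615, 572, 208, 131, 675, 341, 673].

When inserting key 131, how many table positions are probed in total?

258 hashes to 3; slot 3 is free → place at 3.
641 hashes to 12; slot 12 is free → place at 12.
615 hashes to 3; 3 taken → place at 4.
572 hashes to 11; slot 11 is free → place at 11.
208 hashes to 4; 4 taken → place at 5.
131 hashes to 12; 12 taken → place at 13.
675 hashes to 12; 12,13 taken → place at 16.
341 hashes to 1; slot 1 is free → place at 1.
673 hashes to 10; slot 10 is free → place at 10.
Table: [_, 341, _, 258, 615, 208, _, _, _, _, 673, 572, 641, 131, _, _, 675]

2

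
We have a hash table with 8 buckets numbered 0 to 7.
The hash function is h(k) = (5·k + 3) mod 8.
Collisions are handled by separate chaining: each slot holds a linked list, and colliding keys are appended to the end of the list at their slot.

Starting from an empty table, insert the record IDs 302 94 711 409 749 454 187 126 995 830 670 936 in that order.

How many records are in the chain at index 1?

302 -> bucket 1
94 -> bucket 1 (collision)
711 -> bucket 6
409 -> bucket 0
749 -> bucket 4
454 -> bucket 1 (collision)
187 -> bucket 2
126 -> bucket 1 (collision)
995 -> bucket 2 (collision)
830 -> bucket 1 (collision)
670 -> bucket 1 (collision)
936 -> bucket 3
Final buckets:
0: 409
1: 302 -> 94 -> 454 -> 126 -> 830 -> 670
2: 187 -> 995
3: 936
4: 749
5: ∅
6: 711
7: ∅

6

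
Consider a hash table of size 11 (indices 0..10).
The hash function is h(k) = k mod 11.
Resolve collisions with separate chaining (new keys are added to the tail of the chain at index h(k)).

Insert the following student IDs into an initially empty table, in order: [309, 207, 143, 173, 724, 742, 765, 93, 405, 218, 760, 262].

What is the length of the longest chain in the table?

Insert 309: h=1, bucket 1 empty -> new chain.
Insert 207: h=9, bucket 9 empty -> new chain.
Insert 143: h=0, bucket 0 empty -> new chain.
Insert 173: h=8, bucket 8 empty -> new chain.
Insert 724: h=9, bucket 9 nonempty -> append to chain.
Insert 742: h=5, bucket 5 empty -> new chain.
Insert 765: h=6, bucket 6 empty -> new chain.
Insert 93: h=5, bucket 5 nonempty -> append to chain.
Insert 405: h=9, bucket 9 nonempty -> append to chain.
Insert 218: h=9, bucket 9 nonempty -> append to chain.
Insert 760: h=1, bucket 1 nonempty -> append to chain.
Insert 262: h=9, bucket 9 nonempty -> append to chain.
Final buckets:
0: 143
1: 309 -> 760
2: ∅
3: ∅
4: ∅
5: 742 -> 93
6: 765
7: ∅
8: 173
9: 207 -> 724 -> 405 -> 218 -> 262
10: ∅

5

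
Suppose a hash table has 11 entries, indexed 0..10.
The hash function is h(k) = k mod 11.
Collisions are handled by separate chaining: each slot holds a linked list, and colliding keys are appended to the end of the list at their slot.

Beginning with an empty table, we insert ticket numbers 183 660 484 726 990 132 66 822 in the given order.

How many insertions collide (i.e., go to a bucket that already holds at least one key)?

Insert 183: h=7, bucket 7 empty → new chain.
Insert 660: h=0, bucket 0 empty → new chain.
Insert 484: h=0, bucket 0 nonempty → append to chain.
Insert 726: h=0, bucket 0 nonempty → append to chain.
Insert 990: h=0, bucket 0 nonempty → append to chain.
Insert 132: h=0, bucket 0 nonempty → append to chain.
Insert 66: h=0, bucket 0 nonempty → append to chain.
Insert 822: h=8, bucket 8 empty → new chain.
Final buckets:
0: 660 -> 484 -> 726 -> 990 -> 132 -> 66
1: ∅
2: ∅
3: ∅
4: ∅
5: ∅
6: ∅
7: 183
8: 822
9: ∅
10: ∅

5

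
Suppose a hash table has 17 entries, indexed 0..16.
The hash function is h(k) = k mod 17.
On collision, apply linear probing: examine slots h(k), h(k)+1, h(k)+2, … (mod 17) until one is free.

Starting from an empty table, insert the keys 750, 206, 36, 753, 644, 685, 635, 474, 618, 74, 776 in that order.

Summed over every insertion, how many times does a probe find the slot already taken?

750: h=2 -> slot 2
206: h=2, probe 2,3 -> slot 3
36: h=2, probe 2,3,4 -> slot 4
753: h=5 -> slot 5
644: h=15 -> slot 15
685: h=5, probe 5,6 -> slot 6
635: h=6, probe 6,7 -> slot 7
474: h=15, probe 15,16 -> slot 16
618: h=6, probe 6,7,8 -> slot 8
74: h=6, probe 6,7,8,9 -> slot 9
776: h=11 -> slot 11
Table: [_, _, 750, 206, 36, 753, 685, 635, 618, 74, _, 776, _, _, _, 644, 474]

11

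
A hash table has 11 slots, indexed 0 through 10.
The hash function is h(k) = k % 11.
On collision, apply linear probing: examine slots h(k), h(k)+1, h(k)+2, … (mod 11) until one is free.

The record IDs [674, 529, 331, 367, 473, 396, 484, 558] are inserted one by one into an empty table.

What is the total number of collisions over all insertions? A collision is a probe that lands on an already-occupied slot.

12

674: h=3 → slot 3
529: h=1 → slot 1
331: h=1, probe 1,2 → slot 2
367: h=4 → slot 4
473: h=0 → slot 0
396: h=0, probe 0,1,2,3,4,5 → slot 5
484: h=0, probe 0,1,2,3,4,5,6 → slot 6
558: h=8 → slot 8
Table: [473, 529, 331, 674, 367, 396, 484, ∅, 558, ∅, ∅]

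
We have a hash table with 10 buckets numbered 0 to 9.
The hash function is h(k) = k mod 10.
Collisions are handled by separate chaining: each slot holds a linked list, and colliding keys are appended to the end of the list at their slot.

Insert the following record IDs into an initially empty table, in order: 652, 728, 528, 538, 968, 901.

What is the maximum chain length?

4

652 -> bucket 2
728 -> bucket 8
528 -> bucket 8 (collision)
538 -> bucket 8 (collision)
968 -> bucket 8 (collision)
901 -> bucket 1
Final buckets:
0: _
1: 901
2: 652
3: _
4: _
5: _
6: _
7: _
8: 728 -> 528 -> 538 -> 968
9: _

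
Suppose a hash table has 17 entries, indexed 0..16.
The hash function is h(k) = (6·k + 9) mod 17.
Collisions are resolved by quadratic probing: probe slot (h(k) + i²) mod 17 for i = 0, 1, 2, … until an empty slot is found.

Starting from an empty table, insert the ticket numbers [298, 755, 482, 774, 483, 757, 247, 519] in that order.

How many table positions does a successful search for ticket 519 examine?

6

298: h=12 => slot 12
755: h=0 => slot 0
482: h=11 => slot 11
774: h=12, probe 12,13 => slot 13
483: h=0, probe 0,1 => slot 1
757: h=12, probe 12,13,16 => slot 16
247: h=12, probe 12,13,16,4 => slot 4
519: h=12, probe 12,13,16,4,11,3 => slot 3
Table: [755, 483, ∅, 519, 247, ∅, ∅, ∅, ∅, ∅, ∅, 482, 298, 774, ∅, ∅, 757]
Lookup 519: h=12, probe 12,13,16,4,11,3 → found at 3.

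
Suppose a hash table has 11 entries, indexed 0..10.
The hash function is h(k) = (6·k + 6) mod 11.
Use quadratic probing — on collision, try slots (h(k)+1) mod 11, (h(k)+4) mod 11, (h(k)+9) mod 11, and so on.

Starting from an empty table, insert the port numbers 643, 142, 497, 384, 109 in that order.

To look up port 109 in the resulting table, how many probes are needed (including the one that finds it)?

643 hashes to 3; slot 3 is free => place at 3.
142 hashes to 0; slot 0 is free => place at 0.
497 hashes to 7; slot 7 is free => place at 7.
384 hashes to 0; 0 taken => place at 1.
109 hashes to 0; 0,1 taken => place at 4.
Table: [142, 384, _, 643, 109, _, _, 497, _, _, _]
Lookup 109: h=0, probe 0,1,4 → found at 4.

3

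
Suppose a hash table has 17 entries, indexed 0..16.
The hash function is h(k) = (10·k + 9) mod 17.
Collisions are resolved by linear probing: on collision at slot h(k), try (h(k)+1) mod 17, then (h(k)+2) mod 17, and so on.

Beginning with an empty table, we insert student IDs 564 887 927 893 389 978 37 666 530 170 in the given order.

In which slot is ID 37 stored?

564 hashes to 5; slot 5 is free → place at 5.
887 hashes to 5; 5 taken → place at 6.
927 hashes to 14; slot 14 is free → place at 14.
893 hashes to 14; 14 taken → place at 15.
389 hashes to 6; 6 taken → place at 7.
978 hashes to 14; 14,15 taken → place at 16.
37 hashes to 5; 5,6,7 taken → place at 8.
666 hashes to 5; 5,6,7,8 taken → place at 9.
530 hashes to 5; 5,6,7,8,9 taken → place at 10.
170 hashes to 9; 9,10 taken → place at 11.
Table: [∅, ∅, ∅, ∅, ∅, 564, 887, 389, 37, 666, 530, 170, ∅, ∅, 927, 893, 978]

8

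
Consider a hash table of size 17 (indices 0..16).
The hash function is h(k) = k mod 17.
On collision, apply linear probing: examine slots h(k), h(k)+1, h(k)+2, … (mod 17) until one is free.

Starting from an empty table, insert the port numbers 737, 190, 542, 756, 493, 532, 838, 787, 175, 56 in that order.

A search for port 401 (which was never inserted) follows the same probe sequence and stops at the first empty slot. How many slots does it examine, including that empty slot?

737 hashes to 6; slot 6 is free → place at 6.
190 hashes to 3; slot 3 is free → place at 3.
542 hashes to 15; slot 15 is free → place at 15.
756 hashes to 8; slot 8 is free → place at 8.
493 hashes to 0; slot 0 is free → place at 0.
532 hashes to 5; slot 5 is free → place at 5.
838 hashes to 5; 5,6 taken → place at 7.
787 hashes to 5; 5,6,7,8 taken → place at 9.
175 hashes to 5; 5,6,7,8,9 taken → place at 10.
56 hashes to 5; 5,6,7,8,9,10 taken → place at 11.
Table: [493, -, -, 190, -, 532, 737, 838, 756, 787, 175, 56, -, -, -, 542, -]
Lookup 401: h=10, probe 10,11,12 → slot 12 empty, not found.

3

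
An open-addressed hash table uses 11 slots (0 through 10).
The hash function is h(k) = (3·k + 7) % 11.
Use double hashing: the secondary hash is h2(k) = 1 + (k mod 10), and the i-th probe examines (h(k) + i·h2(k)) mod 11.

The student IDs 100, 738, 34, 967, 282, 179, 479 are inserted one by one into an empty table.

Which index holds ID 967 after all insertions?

100 hashes to 10; slot 10 is free => place at 10.
738 hashes to 10, h2=9; 10 taken => place at 8.
34 hashes to 10, h2=5; 10 taken => place at 4.
967 hashes to 4, h2=8; 4 taken => place at 1.
282 hashes to 6; slot 6 is free => place at 6.
179 hashes to 5; slot 5 is free => place at 5.
479 hashes to 3; slot 3 is free => place at 3.
Table: [_, 967, _, 479, 34, 179, 282, _, 738, _, 100]

1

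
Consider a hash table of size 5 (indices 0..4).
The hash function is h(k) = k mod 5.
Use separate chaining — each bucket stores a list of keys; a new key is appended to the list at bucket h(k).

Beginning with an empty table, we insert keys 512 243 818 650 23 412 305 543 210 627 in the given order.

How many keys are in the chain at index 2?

3

512 → bucket 2
243 → bucket 3
818 → bucket 3 (collision)
650 → bucket 0
23 → bucket 3 (collision)
412 → bucket 2 (collision)
305 → bucket 0 (collision)
543 → bucket 3 (collision)
210 → bucket 0 (collision)
627 → bucket 2 (collision)
Final buckets:
0: 650 -> 305 -> 210
1: ∅
2: 512 -> 412 -> 627
3: 243 -> 818 -> 23 -> 543
4: ∅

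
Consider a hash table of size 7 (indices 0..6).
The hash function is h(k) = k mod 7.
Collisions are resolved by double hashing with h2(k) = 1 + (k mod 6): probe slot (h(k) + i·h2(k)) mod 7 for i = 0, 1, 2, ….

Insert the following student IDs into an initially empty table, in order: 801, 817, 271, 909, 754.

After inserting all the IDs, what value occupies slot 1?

Insert 801: h=3, slot 3 empty → index 3.
Insert 817: h=5, slot 5 empty → index 5.
Insert 271: h=5, h2=2, slot 5 occupied → index 0.
Insert 909: h=6, slot 6 empty → index 6.
Insert 754: h=5, h2=5, slots 5,3 occupied → index 1.
Table: [271, 754, ., 801, ., 817, 909]

754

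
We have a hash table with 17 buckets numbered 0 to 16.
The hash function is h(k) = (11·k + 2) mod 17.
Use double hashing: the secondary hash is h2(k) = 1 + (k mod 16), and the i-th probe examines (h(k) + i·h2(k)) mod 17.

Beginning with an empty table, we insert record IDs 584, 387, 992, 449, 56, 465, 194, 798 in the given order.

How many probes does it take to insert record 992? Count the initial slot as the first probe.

584: h=0 → slot 0
387: h=9 → slot 9
992: h=0, h2=1, probe 0,1 → slot 1
449: h=11 → slot 11
56: h=6 → slot 6
465: h=0, h2=2, probe 0,2 → slot 2
194: h=11, h2=3, probe 11,14 → slot 14
798: h=8 → slot 8
Table: [584, 992, 465, ., ., ., 56, ., 798, 387, ., 449, ., ., 194, ., .]

2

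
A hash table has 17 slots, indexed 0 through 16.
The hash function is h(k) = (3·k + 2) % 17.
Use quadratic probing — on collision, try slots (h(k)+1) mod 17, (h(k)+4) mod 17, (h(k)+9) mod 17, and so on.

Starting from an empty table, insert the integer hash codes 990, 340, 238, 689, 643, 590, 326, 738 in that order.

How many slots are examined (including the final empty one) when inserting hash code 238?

Insert 990: h=14, slot 14 empty -> index 14.
Insert 340: h=2, slot 2 empty -> index 2.
Insert 238: h=2, slot 2 occupied -> index 3.
Insert 689: h=12, slot 12 empty -> index 12.
Insert 643: h=10, slot 10 empty -> index 10.
Insert 590: h=4, slot 4 empty -> index 4.
Insert 326: h=11, slot 11 empty -> index 11.
Insert 738: h=6, slot 6 empty -> index 6.
Table: [∅, ∅, 340, 238, 590, ∅, 738, ∅, ∅, ∅, 643, 326, 689, ∅, 990, ∅, ∅]

2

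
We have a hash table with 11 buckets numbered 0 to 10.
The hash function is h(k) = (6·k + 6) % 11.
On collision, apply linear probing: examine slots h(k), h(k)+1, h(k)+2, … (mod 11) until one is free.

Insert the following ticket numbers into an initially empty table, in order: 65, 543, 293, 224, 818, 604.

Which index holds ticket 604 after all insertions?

1

Insert 65: h=0, slot 0 empty -> index 0.
Insert 543: h=8, slot 8 empty -> index 8.
Insert 293: h=4, slot 4 empty -> index 4.
Insert 224: h=8, slot 8 occupied -> index 9.
Insert 818: h=8, slots 8,9 occupied -> index 10.
Insert 604: h=0, slot 0 occupied -> index 1.
Table: [65, 604, _, _, 293, _, _, _, 543, 224, 818]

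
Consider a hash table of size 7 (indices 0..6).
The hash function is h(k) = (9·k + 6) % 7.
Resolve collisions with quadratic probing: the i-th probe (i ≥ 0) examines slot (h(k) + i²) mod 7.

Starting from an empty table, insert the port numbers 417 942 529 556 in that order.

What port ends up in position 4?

529

417 hashes to 0; slot 0 is free → place at 0.
942 hashes to 0; 0 taken → place at 1.
529 hashes to 0; 0,1 taken → place at 4.
556 hashes to 5; slot 5 is free → place at 5.
Table: [417, 942, _, _, 529, 556, _]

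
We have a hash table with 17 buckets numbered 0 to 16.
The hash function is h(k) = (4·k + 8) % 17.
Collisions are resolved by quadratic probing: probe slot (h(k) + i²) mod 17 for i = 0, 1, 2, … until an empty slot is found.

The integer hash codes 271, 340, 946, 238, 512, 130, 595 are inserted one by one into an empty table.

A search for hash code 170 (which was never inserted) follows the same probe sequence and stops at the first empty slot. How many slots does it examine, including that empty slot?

271: h=4 -> slot 4
340: h=8 -> slot 8
946: h=1 -> slot 1
238: h=8, probe 8,9 -> slot 9
512: h=16 -> slot 16
130: h=1, probe 1,2 -> slot 2
595: h=8, probe 8,9,12 -> slot 12
Table: [-, 946, 130, -, 271, -, -, -, 340, 238, -, -, 595, -, -, -, 512]
Lookup 170: h=8, probe 8,9,12,0 → slot 0 empty, not found.

4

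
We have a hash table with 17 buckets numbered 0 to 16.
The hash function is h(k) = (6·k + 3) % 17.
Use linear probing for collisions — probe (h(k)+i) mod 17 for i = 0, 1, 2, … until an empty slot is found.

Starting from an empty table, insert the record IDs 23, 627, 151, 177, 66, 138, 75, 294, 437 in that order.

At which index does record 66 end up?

23 hashes to 5; slot 5 is free → place at 5.
627 hashes to 8; slot 8 is free → place at 8.
151 hashes to 8; 8 taken → place at 9.
177 hashes to 11; slot 11 is free → place at 11.
66 hashes to 8; 8,9 taken → place at 10.
138 hashes to 15; slot 15 is free → place at 15.
75 hashes to 11; 11 taken → place at 12.
294 hashes to 16; slot 16 is free → place at 16.
437 hashes to 7; slot 7 is free → place at 7.
Table: [∅, ∅, ∅, ∅, ∅, 23, ∅, 437, 627, 151, 66, 177, 75, ∅, ∅, 138, 294]

10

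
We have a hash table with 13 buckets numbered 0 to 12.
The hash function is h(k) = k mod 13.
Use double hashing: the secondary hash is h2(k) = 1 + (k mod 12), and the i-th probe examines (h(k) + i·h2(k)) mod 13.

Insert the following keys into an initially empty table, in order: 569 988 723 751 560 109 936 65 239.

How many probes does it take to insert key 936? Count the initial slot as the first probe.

3

Insert 569: h=10, slot 10 empty → index 10.
Insert 988: h=0, slot 0 empty → index 0.
Insert 723: h=8, slot 8 empty → index 8.
Insert 751: h=10, h2=8, slot 10 occupied → index 5.
Insert 560: h=1, slot 1 empty → index 1.
Insert 109: h=5, h2=2, slot 5 occupied → index 7.
Insert 936: h=0, h2=1, slots 0,1 occupied → index 2.
Insert 65: h=0, h2=6, slot 0 occupied → index 6.
Insert 239: h=5, h2=12, slot 5 occupied → index 4.
Table: [988, 560, 936, —, 239, 751, 65, 109, 723, —, 569, —, —]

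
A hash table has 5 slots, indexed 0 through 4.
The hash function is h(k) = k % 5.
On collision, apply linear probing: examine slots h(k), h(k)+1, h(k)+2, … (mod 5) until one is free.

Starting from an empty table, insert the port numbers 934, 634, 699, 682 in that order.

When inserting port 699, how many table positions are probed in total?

3

934: h=4 => slot 4
634: h=4, probe 4,0 => slot 0
699: h=4, probe 4,0,1 => slot 1
682: h=2 => slot 2
Table: [634, 699, 682, ., 934]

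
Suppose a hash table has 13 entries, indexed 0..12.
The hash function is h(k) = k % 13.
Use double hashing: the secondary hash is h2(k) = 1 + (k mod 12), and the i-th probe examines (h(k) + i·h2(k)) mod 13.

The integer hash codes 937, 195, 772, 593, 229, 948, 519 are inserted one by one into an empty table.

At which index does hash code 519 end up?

3

937: h=1 → slot 1
195: h=0 → slot 0
772: h=5 → slot 5
593: h=8 → slot 8
229: h=8, h2=2, probe 8,10 → slot 10
948: h=12 → slot 12
519: h=12, h2=4, probe 12,3 → slot 3
Table: [195, 937, ∅, 519, ∅, 772, ∅, ∅, 593, ∅, 229, ∅, 948]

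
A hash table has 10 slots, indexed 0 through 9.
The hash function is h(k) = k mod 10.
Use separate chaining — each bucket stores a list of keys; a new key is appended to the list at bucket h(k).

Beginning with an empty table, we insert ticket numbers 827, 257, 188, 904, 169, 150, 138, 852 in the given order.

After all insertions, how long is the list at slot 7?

827 -> bucket 7
257 -> bucket 7 (collision)
188 -> bucket 8
904 -> bucket 4
169 -> bucket 9
150 -> bucket 0
138 -> bucket 8 (collision)
852 -> bucket 2
Final buckets:
0: 150
1: _
2: 852
3: _
4: 904
5: _
6: _
7: 827 -> 257
8: 188 -> 138
9: 169

2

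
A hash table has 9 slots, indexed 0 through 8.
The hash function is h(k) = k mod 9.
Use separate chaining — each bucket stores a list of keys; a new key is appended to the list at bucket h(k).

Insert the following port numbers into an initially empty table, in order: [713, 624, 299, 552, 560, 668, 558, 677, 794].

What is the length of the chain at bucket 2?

6

713 → bucket 2
624 → bucket 3
299 → bucket 2 (collision)
552 → bucket 3 (collision)
560 → bucket 2 (collision)
668 → bucket 2 (collision)
558 → bucket 0
677 → bucket 2 (collision)
794 → bucket 2 (collision)
Final buckets:
0: 558
1: -
2: 713 -> 299 -> 560 -> 668 -> 677 -> 794
3: 624 -> 552
4: -
5: -
6: -
7: -
8: -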